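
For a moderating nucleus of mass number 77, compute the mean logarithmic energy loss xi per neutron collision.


xi = 1 + (A-1)^2/(2A) * ln((A-1)/(A+1))
xi = 1 + (77-1)^2/(2*77) * ln((77-1)/(77 +1))
xi = 0.025751

0.025751


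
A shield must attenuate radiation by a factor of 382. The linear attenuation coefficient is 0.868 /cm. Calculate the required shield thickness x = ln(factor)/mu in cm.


x = ln(factor) / mu
x = ln(382) / 0.868
x = 6.8496 cm

6.8496


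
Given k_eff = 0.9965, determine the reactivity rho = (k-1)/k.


rho = (k_eff - 1) / k_eff
rho = (0.9965 - 1) / 0.9965
rho = -0.0035123

-0.0035123


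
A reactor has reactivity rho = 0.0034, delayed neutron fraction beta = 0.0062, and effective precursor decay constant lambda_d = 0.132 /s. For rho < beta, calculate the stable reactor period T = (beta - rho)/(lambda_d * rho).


T = (beta - rho) / (lambda_d * rho)
T = (0.0062 - 0.0034) / (0.132 * 0.0034)
T = 6.2389 s

6.2389


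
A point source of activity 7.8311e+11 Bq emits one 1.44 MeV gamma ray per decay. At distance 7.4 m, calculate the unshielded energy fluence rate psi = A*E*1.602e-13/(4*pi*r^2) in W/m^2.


psi = A * E * 1.602e-13 / (4*pi*r^2)
psi = 7.8311e+11 * 1.44 * 1.602e-13 / (4*pi*7.4^2)
psi = 2.6253e-04 W/m^2

2.6253e-04


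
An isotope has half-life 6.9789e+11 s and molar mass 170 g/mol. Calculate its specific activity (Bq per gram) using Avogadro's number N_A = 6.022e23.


lambda = ln(2) / t_half = ln(2) / 6.9789e+11 = 9.932041e-13 /s
SA = lambda * N_A / M
SA = 9.932041e-13 * 6.022e23 / 170
SA = 3.5183e+09 Bq/g

3.5183e+09


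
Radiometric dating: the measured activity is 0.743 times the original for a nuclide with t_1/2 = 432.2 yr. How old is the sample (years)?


lambda = ln(2) / t_half = ln(2) / 432.2 = 0.001603765 /yr
t = -ln(A/A0) / lambda
t = -ln(0.743) / 0.001603765
t = 185.23 yr

185.23


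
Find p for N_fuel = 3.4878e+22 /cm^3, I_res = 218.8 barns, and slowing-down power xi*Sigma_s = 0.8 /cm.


p = exp(-N * I * 1e-24 / (xi*Sigma_s))
p = exp(-3.4878e+22 * 218.8 * 1e-24 / 0.8)
p = 7.1979e-05

7.1979e-05


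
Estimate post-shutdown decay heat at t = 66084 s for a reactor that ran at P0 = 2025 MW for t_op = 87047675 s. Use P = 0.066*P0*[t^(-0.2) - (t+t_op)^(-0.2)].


P/P0 = 0.066 * [t^(-0.2) - (t + t_op)^(-0.2)]
P/P0 = 0.066 * [66084^(-0.2) - (66084 + 87047675)^(-0.2)]
P/P0 = 0.066 * [0.1086377 - 0.02582157] = 0.005465865
P = 2025 * 0.005465865 = 11.068 MW

11.068


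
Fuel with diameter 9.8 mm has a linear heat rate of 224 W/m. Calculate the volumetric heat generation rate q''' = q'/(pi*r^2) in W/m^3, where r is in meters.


r = D / 2 / 1000 = 9.8 / 2 / 1000 = 0.0049 m
q''' = q' / (pi * r^2)
q''' = 224 / (pi * 0.0049^2)
q''' = 2.9697e+06 W/m^3

2.9697e+06


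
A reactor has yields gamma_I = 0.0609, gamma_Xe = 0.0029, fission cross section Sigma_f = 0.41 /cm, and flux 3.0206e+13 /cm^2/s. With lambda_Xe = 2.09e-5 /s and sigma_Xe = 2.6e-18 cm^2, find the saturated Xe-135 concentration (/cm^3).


Xe_eq = (gamma_I + gamma_Xe) * Sigma_f * phi / (lambda_Xe + sigma_Xe * phi)
Numerator = (0.0609 + 0.0029) * 0.41 * 3.0206e+13 = 7.901285e+11
Denominator = 2.09e-5 + 2.6e-18 * 3.0206e+13 = 9.943560e-05
Xe_eq = 7.901285e+11 / 9.943560e-05 = 7.9461e+15 /cm^3

7.9461e+15


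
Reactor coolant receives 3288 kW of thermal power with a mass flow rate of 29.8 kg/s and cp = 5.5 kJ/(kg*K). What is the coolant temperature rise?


dT = Q / (m_dot * cp)
dT = 3288 / (29.8 * 5.5)
dT = 20.061 C

20.061


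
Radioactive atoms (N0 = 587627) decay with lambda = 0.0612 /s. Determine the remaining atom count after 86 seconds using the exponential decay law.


N = N0 * exp(-lambda * t)
N = 587627 * exp(-0.0612 * 86)
N = 3043.1

3043.1


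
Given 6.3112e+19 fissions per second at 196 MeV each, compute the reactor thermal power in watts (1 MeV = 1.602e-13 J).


P = fission_rate * E_MeV * 1.602e-13
P = 6.3112e+19 * 196 * 1.602e-13
P = 1.9817e+09 W

1.9817e+09


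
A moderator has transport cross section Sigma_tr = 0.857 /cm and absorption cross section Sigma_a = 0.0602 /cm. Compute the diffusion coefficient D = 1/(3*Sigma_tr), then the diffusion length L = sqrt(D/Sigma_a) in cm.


D = 1 / (3 * Sigma_tr) = 1 / (3 * 0.857) = 0.3889537 cm
L = sqrt(D / Sigma_a)
L = sqrt(0.3889537 / 0.0602)
L = 2.5419 cm

2.5419


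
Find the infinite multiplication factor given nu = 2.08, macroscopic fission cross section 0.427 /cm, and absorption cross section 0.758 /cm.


k_inf = nu * Sigma_f / Sigma_a
k_inf = 2.08 * 0.427 / 0.758
k_inf = 1.1717

1.1717


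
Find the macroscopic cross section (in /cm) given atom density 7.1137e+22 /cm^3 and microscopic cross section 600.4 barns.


Sigma = N * sigma_barns * 1e-24
Sigma = 7.1137e+22 * 600.4 * 1e-24
Sigma = 42.711 /cm

42.711


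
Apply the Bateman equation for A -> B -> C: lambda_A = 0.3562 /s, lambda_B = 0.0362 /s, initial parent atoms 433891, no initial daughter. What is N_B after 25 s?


N_B(t) = lambda_A * N_A0 / (lambda_B - lambda_A) * [exp(-lambda_A*t) - exp(-lambda_B*t)]
exp(-0.3562*25) = 1.357087e-04; exp(-0.0362*25) = 0.4045419
N_B = 0.3562 * 433891 / (0.0362 - 0.3562) * (1.357087e-04 - 0.4045419)
N_B = 195318

195318


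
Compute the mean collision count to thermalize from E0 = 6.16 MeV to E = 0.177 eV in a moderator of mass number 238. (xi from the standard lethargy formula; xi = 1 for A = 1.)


xi = 1 + (A-1)^2/(2A)*ln((A-1)/(A+1)) = 0.008379872 (for A = 238)
n = ln(E0/E) / xi
n = ln(6.16e6 / 0.177) / 0.008379872
n = ln(3.480226e+07) / 0.008379872 = 2072.3

2072.3


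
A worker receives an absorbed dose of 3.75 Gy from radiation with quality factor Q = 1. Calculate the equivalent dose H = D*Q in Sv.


H = D * Q
H = 3.75 * 1
H = 3.7500 Sv

3.7500


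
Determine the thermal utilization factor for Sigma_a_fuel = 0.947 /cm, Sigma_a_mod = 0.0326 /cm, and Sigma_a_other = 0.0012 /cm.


f = Sigma_a_fuel / (Sigma_a_fuel + Sigma_a_mod + Sigma_a_other)
f = 0.947 / (0.947 + 0.0326 + 0.0012)
f = 0.96554

0.96554


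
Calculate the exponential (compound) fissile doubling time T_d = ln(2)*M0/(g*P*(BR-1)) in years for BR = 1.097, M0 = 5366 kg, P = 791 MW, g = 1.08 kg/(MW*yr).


Breeding gain G = BR - 1 = 1.097 - 1 = 0.097
Fissile production rate = g * P * G = 1.08 * 791 * 0.097 = 82.86516 kg/yr
T_d = ln(2) * M0 / (g * P * G)
T_d = ln(2) * 5366 / 82.86516 = 44.885 yr

44.885


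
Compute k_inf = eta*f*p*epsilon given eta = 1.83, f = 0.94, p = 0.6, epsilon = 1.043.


k_inf = eta * f * p * epsilon
k_inf = 1.83 * 0.94 * 0.6 * 1.043
k_inf = 1.0765

1.0765


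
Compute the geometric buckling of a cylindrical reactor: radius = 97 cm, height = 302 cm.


B^2 = (2.405/R)^2 + (pi/H)^2
B^2 = (2.405/97)^2 + (pi/302)^2
B^2 = 7.2295e-04 /cm^2

7.2295e-04


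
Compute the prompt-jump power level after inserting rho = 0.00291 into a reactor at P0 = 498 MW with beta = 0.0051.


P1/P0 = beta / (beta - rho)
P1/P0 = 0.0051 / (0.0051 - 0.00291) = 2.328767
P1 = 498 * 2.328767 = 1159.7 MW

1159.7


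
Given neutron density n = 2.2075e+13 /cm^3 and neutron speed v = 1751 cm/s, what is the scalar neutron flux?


phi = n * v
phi = 2.2075e+13 * 1751
phi = 3.8653e+16 /cm^2/s

3.8653e+16


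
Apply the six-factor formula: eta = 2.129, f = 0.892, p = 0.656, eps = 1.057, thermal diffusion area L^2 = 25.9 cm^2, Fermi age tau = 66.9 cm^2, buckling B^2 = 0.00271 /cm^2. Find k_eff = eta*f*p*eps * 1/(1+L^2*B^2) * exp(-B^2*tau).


k_inf = eta*f*p*eps = 2.129*0.892*0.656*1.057 = 1.316799
P_TNL = 1/(1 + L^2*B^2) = 1/(1 + 25.9*0.00271) = 0.9344144
P_FNL = exp(-B^2*tau) = exp(-0.00271*66.9) = 0.8341859
k_eff = k_inf * P_TNL * P_FNL = 1.316799 * 0.9344144 * 0.8341859
k_eff = 1.0264

1.0264


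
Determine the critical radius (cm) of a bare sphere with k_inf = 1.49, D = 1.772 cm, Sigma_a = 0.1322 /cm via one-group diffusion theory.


L^2 = D / Sigma_a = 1.772 / 0.1322 = 13.40393 cm^2
B_m^2 = (k_inf - 1) / L^2 = (1.49 - 1) / 13.40393 = 0.03655644 /cm^2
For a bare sphere: B_g = pi/R, so R_c = pi / sqrt(B_m^2)
R_c = pi / sqrt(0.03655644) = 16.431 cm

16.431


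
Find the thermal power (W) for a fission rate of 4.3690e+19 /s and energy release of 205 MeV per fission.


P = fission_rate * E_MeV * 1.602e-13
P = 4.3690e+19 * 205 * 1.602e-13
P = 1.4348e+09 W

1.4348e+09


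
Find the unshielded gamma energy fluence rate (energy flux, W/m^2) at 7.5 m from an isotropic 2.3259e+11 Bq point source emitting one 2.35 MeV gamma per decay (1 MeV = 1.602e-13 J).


psi = A * E * 1.602e-13 / (4*pi*r^2)
psi = 2.3259e+11 * 2.35 * 1.602e-13 / (4*pi*7.5^2)
psi = 1.2388e-04 W/m^2

1.2388e-04


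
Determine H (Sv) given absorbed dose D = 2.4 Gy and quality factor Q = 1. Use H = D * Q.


H = D * Q
H = 2.4 * 1
H = 2.4000 Sv

2.4000


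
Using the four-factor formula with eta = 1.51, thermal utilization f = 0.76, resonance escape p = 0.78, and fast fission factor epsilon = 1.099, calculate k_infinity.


k_inf = eta * f * p * epsilon
k_inf = 1.51 * 0.76 * 0.78 * 1.099
k_inf = 0.98375

0.98375


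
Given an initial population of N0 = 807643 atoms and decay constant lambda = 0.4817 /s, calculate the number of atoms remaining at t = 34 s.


N = N0 * exp(-lambda * t)
N = 807643 * exp(-0.4817 * 34)
N = 0.062292

0.062292


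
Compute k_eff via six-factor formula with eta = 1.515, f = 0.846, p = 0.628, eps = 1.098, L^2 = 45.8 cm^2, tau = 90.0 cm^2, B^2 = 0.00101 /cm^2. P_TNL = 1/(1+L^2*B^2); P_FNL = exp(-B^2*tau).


k_inf = eta*f*p*eps = 1.515*0.846*0.628*1.098 = 0.8837816
P_TNL = 1/(1 + L^2*B^2) = 1/(1 + 45.8*0.00101) = 0.9557872
P_FNL = exp(-B^2*tau) = exp(-0.00101*90.0) = 0.9131090
k_eff = k_inf * P_TNL * P_FNL = 0.8837816 * 0.9557872 * 0.9131090
k_eff = 0.77131

0.77131


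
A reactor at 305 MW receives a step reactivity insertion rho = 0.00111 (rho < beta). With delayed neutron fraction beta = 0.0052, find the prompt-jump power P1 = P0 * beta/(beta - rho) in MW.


P1/P0 = beta / (beta - rho)
P1/P0 = 0.0052 / (0.0052 - 0.00111) = 1.271394
P1 = 305 * 1.271394 = 387.78 MW

387.78


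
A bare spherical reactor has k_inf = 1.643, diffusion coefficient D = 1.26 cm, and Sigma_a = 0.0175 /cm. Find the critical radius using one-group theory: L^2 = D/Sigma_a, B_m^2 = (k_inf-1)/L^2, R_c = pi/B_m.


L^2 = D / Sigma_a = 1.26 / 0.0175 = 72.00000 cm^2
B_m^2 = (k_inf - 1) / L^2 = (1.643 - 1) / 72.00000 = 0.008930556 /cm^2
For a bare sphere: B_g = pi/R, so R_c = pi / sqrt(B_m^2)
R_c = pi / sqrt(0.008930556) = 33.244 cm

33.244


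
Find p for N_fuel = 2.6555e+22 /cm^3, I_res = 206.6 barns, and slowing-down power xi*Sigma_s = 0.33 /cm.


p = exp(-N * I * 1e-24 / (xi*Sigma_s))
p = exp(-2.6555e+22 * 206.6 * 1e-24 / 0.33)
p = 6.0233e-08

6.0233e-08


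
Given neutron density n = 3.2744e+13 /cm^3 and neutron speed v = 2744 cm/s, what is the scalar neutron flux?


phi = n * v
phi = 3.2744e+13 * 2744
phi = 8.9850e+16 /cm^2/s

8.9850e+16


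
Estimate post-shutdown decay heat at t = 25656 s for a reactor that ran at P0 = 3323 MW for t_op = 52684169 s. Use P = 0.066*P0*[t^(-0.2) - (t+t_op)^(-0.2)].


P/P0 = 0.066 * [t^(-0.2) - (t + t_op)^(-0.2)]
P/P0 = 0.066 * [25656^(-0.2) - (25656 + 52684169)^(-0.2)]
P/P0 = 0.066 * [0.1312690 - 0.02855102] = 0.006779387
P = 3323 * 0.006779387 = 22.528 MW

22.528


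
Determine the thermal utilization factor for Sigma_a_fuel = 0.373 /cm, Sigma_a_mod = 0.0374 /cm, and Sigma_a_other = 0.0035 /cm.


f = Sigma_a_fuel / (Sigma_a_fuel + Sigma_a_mod + Sigma_a_other)
f = 0.373 / (0.373 + 0.0374 + 0.0035)
f = 0.90118

0.90118


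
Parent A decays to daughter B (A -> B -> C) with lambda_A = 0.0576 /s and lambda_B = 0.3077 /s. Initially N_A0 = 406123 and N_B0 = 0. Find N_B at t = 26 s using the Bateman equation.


N_B(t) = lambda_A * N_A0 / (lambda_B - lambda_A) * [exp(-lambda_A*t) - exp(-lambda_B*t)]
exp(-0.0576*26) = 0.2236663; exp(-0.3077*26) = 3.353955e-04
N_B = 0.0576 * 406123 / (0.3077 - 0.0576) * (0.2236663 - 3.353955e-04)
N_B = 20889

20889


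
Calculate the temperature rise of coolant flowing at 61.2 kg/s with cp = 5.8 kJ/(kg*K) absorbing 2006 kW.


dT = Q / (m_dot * cp)
dT = 2006 / (61.2 * 5.8)
dT = 5.6513 C

5.6513


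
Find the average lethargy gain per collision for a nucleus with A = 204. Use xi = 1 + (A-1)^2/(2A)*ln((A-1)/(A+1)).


xi = 1 + (A-1)^2/(2A) * ln((A-1)/(A+1))
xi = 1 + (204-1)^2/(2*204) * ln((204-1)/(204 +1))
xi = 0.0097720

0.0097720


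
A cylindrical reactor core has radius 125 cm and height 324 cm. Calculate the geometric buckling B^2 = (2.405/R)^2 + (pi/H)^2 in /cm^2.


B^2 = (2.405/R)^2 + (pi/H)^2
B^2 = (2.405/125)^2 + (pi/324)^2
B^2 = 4.6420e-04 /cm^2

4.6420e-04


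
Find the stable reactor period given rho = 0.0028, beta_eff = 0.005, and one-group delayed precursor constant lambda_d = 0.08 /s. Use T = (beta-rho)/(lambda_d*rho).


T = (beta - rho) / (lambda_d * rho)
T = (0.005 - 0.0028) / (0.08 * 0.0028)
T = 9.8214 s

9.8214


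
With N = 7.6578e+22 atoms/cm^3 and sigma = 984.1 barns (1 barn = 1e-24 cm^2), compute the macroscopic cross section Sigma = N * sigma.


Sigma = N * sigma_barns * 1e-24
Sigma = 7.6578e+22 * 984.1 * 1e-24
Sigma = 75.360 /cm

75.360


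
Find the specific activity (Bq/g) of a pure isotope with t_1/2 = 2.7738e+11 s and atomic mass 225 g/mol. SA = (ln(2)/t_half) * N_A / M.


lambda = ln(2) / t_half = ln(2) / 2.7738e+11 = 2.498908e-12 /s
SA = lambda * N_A / M
SA = 2.498908e-12 * 6.022e23 / 225
SA = 6.6882e+09 Bq/g

6.6882e+09


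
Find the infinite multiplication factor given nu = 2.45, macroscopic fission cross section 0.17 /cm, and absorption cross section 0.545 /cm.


k_inf = nu * Sigma_f / Sigma_a
k_inf = 2.45 * 0.17 / 0.545
k_inf = 0.76422

0.76422


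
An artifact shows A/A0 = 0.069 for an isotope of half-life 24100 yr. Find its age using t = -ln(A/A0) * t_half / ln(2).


lambda = ln(2) / t_half = ln(2) / 24100 = 2.876129e-05 /yr
t = -ln(A/A0) / lambda
t = -ln(0.069) / 2.876129e-05
t = 92960 yr

92960


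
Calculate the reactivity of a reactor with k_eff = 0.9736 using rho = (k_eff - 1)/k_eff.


rho = (k_eff - 1) / k_eff
rho = (0.9736 - 1) / 0.9736
rho = -0.027116

-0.027116


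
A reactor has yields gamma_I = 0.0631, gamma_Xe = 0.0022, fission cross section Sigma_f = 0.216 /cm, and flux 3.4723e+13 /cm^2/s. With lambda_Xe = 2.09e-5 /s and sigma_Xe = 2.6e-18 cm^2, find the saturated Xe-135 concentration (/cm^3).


Xe_eq = (gamma_I + gamma_Xe) * Sigma_f * phi / (lambda_Xe + sigma_Xe * phi)
Numerator = (0.0631 + 0.0022) * 0.216 * 3.4723e+13 = 4.897610e+11
Denominator = 2.09e-5 + 2.6e-18 * 3.4723e+13 = 1.111798e-04
Xe_eq = 4.897610e+11 / 1.111798e-04 = 4.4051e+15 /cm^3

4.4051e+15


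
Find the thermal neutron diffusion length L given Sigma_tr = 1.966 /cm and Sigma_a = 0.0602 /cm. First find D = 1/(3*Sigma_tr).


D = 1 / (3 * Sigma_tr) = 1 / (3 * 1.966) = 0.1695490 cm
L = sqrt(D / Sigma_a)
L = sqrt(0.1695490 / 0.0602)
L = 1.6782 cm

1.6782


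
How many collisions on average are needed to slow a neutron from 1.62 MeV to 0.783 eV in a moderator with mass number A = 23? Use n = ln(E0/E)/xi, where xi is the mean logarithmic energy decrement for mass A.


xi = 1 + (A-1)^2/(2A)*ln((A-1)/(A+1)) = 0.08448899 (for A = 23)
n = ln(E0/E) / xi
n = ln(1.62e6 / 0.783) / 0.08448899
n = ln(2.068966e+06) / 0.08448899 = 172.12

172.12


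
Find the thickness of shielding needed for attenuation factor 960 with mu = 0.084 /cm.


x = ln(factor) / mu
x = ln(960) / 0.084
x = 81.749 cm

81.749


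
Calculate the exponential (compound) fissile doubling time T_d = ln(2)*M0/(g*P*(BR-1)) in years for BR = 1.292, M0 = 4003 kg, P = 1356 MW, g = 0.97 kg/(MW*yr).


Breeding gain G = BR - 1 = 1.292 - 1 = 0.292
Fissile production rate = g * P * G = 0.97 * 1356 * 0.292 = 384.07344 kg/yr
T_d = ln(2) * M0 / (g * P * G)
T_d = ln(2) * 4003 / 384.07344 = 7.2243 yr

7.2243


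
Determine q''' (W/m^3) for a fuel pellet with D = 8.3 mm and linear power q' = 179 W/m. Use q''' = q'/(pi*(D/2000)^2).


r = D / 2 / 1000 = 8.3 / 2 / 1000 = 0.00415 m
q''' = q' / (pi * r^2)
q''' = 179 / (pi * 0.00415^2)
q''' = 3.3083e+06 W/m^3

3.3083e+06


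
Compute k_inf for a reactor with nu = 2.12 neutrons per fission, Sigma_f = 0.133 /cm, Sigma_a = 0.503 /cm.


k_inf = nu * Sigma_f / Sigma_a
k_inf = 2.12 * 0.133 / 0.503
k_inf = 0.56056

0.56056


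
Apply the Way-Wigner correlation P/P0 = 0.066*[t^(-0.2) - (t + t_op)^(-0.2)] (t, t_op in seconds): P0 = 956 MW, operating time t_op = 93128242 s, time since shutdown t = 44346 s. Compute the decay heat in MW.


P/P0 = 0.066 * [t^(-0.2) - (t + t_op)^(-0.2)]
P/P0 = 0.066 * [44346^(-0.2) - (44346 + 93128242)^(-0.2)]
P/P0 = 0.066 * [0.1176601 - 0.02547665] = 0.006084108
P = 956 * 0.006084108 = 5.8164 MW

5.8164


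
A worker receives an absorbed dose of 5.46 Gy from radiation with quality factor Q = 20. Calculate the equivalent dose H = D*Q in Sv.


H = D * Q
H = 5.46 * 20
H = 109.20 Sv

109.20


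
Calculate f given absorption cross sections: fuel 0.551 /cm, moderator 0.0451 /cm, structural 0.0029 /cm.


f = Sigma_a_fuel / (Sigma_a_fuel + Sigma_a_mod + Sigma_a_other)
f = 0.551 / (0.551 + 0.0451 + 0.0029)
f = 0.91987

0.91987


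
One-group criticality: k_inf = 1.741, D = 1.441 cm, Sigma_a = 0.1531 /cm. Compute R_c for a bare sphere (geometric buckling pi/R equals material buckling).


L^2 = D / Sigma_a = 1.441 / 0.1531 = 9.412149 cm^2
B_m^2 = (k_inf - 1) / L^2 = (1.741 - 1) / 9.412149 = 0.07872804 /cm^2
For a bare sphere: B_g = pi/R, so R_c = pi / sqrt(B_m^2)
R_c = pi / sqrt(0.07872804) = 11.197 cm

11.197


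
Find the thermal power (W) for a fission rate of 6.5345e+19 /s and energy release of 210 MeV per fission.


P = fission_rate * E_MeV * 1.602e-13
P = 6.5345e+19 * 210 * 1.602e-13
P = 2.1983e+09 W

2.1983e+09


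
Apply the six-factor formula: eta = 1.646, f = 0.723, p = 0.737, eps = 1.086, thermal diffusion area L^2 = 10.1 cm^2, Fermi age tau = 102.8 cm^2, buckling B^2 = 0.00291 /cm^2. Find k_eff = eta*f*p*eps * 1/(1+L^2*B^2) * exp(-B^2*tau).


k_inf = eta*f*p*eps = 1.646*0.723*0.737*1.086 = 0.9525010
P_TNL = 1/(1 + L^2*B^2) = 1/(1 + 10.1*0.00291) = 0.9714482
P_FNL = exp(-B^2*tau) = exp(-0.00291*102.8) = 0.7414497
k_eff = k_inf * P_TNL * P_FNL = 0.9525010 * 0.9714482 * 0.7414497
k_eff = 0.68607

0.68607


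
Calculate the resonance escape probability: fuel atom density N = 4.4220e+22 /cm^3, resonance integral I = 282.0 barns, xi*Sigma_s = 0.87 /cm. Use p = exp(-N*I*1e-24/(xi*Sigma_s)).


p = exp(-N * I * 1e-24 / (xi*Sigma_s))
p = exp(-4.4220e+22 * 282.0 * 1e-24 / 0.87)
p = 5.9579e-07

5.9579e-07


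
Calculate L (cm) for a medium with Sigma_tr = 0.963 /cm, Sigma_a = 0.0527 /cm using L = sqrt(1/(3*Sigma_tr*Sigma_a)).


D = 1 / (3 * Sigma_tr) = 1 / (3 * 0.963) = 0.3461405 cm
L = sqrt(D / Sigma_a)
L = sqrt(0.3461405 / 0.0527)
L = 2.5628 cm

2.5628


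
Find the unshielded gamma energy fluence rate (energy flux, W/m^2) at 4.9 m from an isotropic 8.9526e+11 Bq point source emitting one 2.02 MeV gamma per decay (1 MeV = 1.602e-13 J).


psi = A * E * 1.602e-13 / (4*pi*r^2)
psi = 8.9526e+11 * 2.02 * 1.602e-13 / (4*pi*4.9^2)
psi = 9.6020e-04 W/m^2

9.6020e-04


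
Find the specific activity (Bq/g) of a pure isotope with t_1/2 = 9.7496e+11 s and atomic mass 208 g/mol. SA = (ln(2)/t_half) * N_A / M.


lambda = ln(2) / t_half = ln(2) / 9.7496e+11 = 7.109494e-13 /s
SA = lambda * N_A / M
SA = 7.109494e-13 * 6.022e23 / 208
SA = 2.0583e+09 Bq/g

2.0583e+09


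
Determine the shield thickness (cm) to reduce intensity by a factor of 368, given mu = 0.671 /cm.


x = ln(factor) / mu
x = ln(368) / 0.671
x = 8.8049 cm

8.8049


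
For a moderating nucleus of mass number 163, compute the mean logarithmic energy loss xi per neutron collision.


xi = 1 + (A-1)^2/(2A) * ln((A-1)/(A+1))
xi = 1 + (163-1)^2/(2*163) * ln((163-1)/(163 +1))
xi = 0.012220

0.012220


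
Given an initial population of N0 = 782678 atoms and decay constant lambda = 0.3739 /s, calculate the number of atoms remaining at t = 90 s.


N = N0 * exp(-lambda * t)
N = 782678 * exp(-0.3739 * 90)
N = 1.9017e-09

1.9017e-09


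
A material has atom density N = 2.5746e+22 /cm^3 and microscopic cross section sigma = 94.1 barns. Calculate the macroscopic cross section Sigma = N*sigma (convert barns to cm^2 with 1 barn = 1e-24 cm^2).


Sigma = N * sigma_barns * 1e-24
Sigma = 2.5746e+22 * 94.1 * 1e-24
Sigma = 2.4227 /cm

2.4227


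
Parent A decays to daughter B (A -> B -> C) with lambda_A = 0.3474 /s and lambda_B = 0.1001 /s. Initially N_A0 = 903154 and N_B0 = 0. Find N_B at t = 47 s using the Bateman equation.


N_B(t) = lambda_A * N_A0 / (lambda_B - lambda_A) * [exp(-lambda_A*t) - exp(-lambda_B*t)]
exp(-0.3474*47) = 8.108239e-08; exp(-0.1001*47) = 0.009052630
N_B = 0.3474 * 903154 / (0.1001 - 0.3474) * (8.108239e-08 - 0.009052630)
N_B = 11485

11485


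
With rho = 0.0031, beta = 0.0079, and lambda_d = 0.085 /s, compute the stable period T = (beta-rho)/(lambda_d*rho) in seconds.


T = (beta - rho) / (lambda_d * rho)
T = (0.0079 - 0.0031) / (0.085 * 0.0031)
T = 18.216 s

18.216


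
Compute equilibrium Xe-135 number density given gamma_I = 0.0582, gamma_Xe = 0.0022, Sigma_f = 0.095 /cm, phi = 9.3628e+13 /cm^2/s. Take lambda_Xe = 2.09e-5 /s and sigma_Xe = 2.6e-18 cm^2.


Xe_eq = (gamma_I + gamma_Xe) * Sigma_f * phi / (lambda_Xe + sigma_Xe * phi)
Numerator = (0.0582 + 0.0022) * 0.095 * 9.3628e+13 = 5.372375e+11
Denominator = 2.09e-5 + 2.6e-18 * 9.3628e+13 = 2.643328e-04
Xe_eq = 5.372375e+11 / 2.643328e-04 = 2.0324e+15 /cm^3

2.0324e+15


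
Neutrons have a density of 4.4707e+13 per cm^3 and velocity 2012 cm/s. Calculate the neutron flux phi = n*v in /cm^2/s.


phi = n * v
phi = 4.4707e+13 * 2012
phi = 8.9950e+16 /cm^2/s

8.9950e+16


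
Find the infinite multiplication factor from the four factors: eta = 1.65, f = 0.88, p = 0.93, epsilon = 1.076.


k_inf = eta * f * p * epsilon
k_inf = 1.65 * 0.88 * 0.93 * 1.076
k_inf = 1.4530

1.4530


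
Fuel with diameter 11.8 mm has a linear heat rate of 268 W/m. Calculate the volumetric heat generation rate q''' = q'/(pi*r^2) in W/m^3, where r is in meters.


r = D / 2 / 1000 = 11.8 / 2 / 1000 = 0.0059 m
q''' = q' / (pi * r^2)
q''' = 268 / (pi * 0.0059^2)
q''' = 2.4506e+06 W/m^3

2.4506e+06


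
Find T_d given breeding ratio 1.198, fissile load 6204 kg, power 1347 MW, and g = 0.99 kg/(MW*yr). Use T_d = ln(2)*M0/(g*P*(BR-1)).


Breeding gain G = BR - 1 = 1.198 - 1 = 0.198
Fissile production rate = g * P * G = 0.99 * 1347 * 0.198 = 264.03894 kg/yr
T_d = ln(2) * M0 / (g * P * G)
T_d = ln(2) * 6204 / 264.03894 = 16.287 yr

16.287


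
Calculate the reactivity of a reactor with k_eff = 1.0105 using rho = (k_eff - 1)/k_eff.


rho = (k_eff - 1) / k_eff
rho = (1.0105 - 1) / 1.0105
rho = 0.010391

0.010391


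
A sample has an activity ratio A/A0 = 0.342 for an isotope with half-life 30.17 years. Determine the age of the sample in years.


lambda = ln(2) / t_half = ln(2) / 30.17 = 0.02297472 /yr
t = -ln(A/A0) / lambda
t = -ln(0.342) / 0.02297472
t = 46.701 yr

46.701


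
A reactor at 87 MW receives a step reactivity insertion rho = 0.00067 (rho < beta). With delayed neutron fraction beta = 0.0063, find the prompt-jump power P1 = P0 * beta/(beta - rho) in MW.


P1/P0 = beta / (beta - rho)
P1/P0 = 0.0063 / (0.0063 - 0.00067) = 1.119005
P1 = 87 * 1.119005 = 97.353 MW

97.353


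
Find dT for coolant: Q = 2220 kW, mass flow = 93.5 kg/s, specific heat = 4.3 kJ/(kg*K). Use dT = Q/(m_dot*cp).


dT = Q / (m_dot * cp)
dT = 2220 / (93.5 * 4.3)
dT = 5.5217 C

5.5217


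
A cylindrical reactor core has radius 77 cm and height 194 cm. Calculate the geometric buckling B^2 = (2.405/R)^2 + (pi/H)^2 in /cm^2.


B^2 = (2.405/R)^2 + (pi/H)^2
B^2 = (2.405/77)^2 + (pi/194)^2
B^2 = 0.0012378 /cm^2

0.0012378


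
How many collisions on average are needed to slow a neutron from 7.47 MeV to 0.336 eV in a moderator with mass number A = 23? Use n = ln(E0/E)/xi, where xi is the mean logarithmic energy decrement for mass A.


xi = 1 + (A-1)^2/(2A)*ln((A-1)/(A+1)) = 0.08448899 (for A = 23)
n = ln(E0/E) / xi
n = ln(7.47e6 / 0.336) / 0.08448899
n = ln(2.223214e+07) / 0.08448899 = 200.23

200.23


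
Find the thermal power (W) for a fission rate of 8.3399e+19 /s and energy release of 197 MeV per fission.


P = fission_rate * E_MeV * 1.602e-13
P = 8.3399e+19 * 197 * 1.602e-13
P = 2.6320e+09 W

2.6320e+09


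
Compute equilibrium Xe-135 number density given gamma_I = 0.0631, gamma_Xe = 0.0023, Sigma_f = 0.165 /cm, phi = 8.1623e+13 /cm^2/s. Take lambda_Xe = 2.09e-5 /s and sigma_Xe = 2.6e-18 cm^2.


Xe_eq = (gamma_I + gamma_Xe) * Sigma_f * phi / (lambda_Xe + sigma_Xe * phi)
Numerator = (0.0631 + 0.0023) * 0.165 * 8.1623e+13 = 8.807938e+11
Denominator = 2.09e-5 + 2.6e-18 * 8.1623e+13 = 2.331198e-04
Xe_eq = 8.807938e+11 / 2.331198e-04 = 3.7783e+15 /cm^3

3.7783e+15


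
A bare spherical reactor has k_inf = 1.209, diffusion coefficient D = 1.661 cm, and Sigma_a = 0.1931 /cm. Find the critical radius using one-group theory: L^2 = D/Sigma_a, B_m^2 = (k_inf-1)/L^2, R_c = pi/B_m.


L^2 = D / Sigma_a = 1.661 / 0.1931 = 8.601761 cm^2
B_m^2 = (k_inf - 1) / L^2 = (1.209 - 1) / 8.601761 = 0.02429735 /cm^2
For a bare sphere: B_g = pi/R, so R_c = pi / sqrt(B_m^2)
R_c = pi / sqrt(0.02429735) = 20.154 cm

20.154


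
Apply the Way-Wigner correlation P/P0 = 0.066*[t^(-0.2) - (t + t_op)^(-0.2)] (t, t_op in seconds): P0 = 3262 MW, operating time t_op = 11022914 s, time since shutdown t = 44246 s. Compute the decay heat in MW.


P/P0 = 0.066 * [t^(-0.2) - (t + t_op)^(-0.2)]
P/P0 = 0.066 * [44246^(-0.2) - (44246 + 11022914)^(-0.2)]
P/P0 = 0.066 * [0.1177132 - 0.03901151] = 0.005194312
P = 3262 * 0.005194312 = 16.944 MW

16.944


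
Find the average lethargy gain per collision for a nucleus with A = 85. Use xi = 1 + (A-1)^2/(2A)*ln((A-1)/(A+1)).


xi = 1 + (A-1)^2/(2A) * ln((A-1)/(A+1))
xi = 1 + (85-1)^2/(2*85) * ln((85-1)/(85 +1))
xi = 0.023346

0.023346


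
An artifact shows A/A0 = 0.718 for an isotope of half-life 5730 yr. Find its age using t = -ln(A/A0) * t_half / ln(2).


lambda = ln(2) / t_half = ln(2) / 5730 = 1.209681e-04 /yr
t = -ln(A/A0) / lambda
t = -ln(0.718) / 1.209681e-04
t = 2738.6 yr

2738.6


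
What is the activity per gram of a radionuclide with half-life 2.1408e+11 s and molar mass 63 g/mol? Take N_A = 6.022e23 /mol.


lambda = ln(2) / t_half = ln(2) / 2.1408e+11 = 3.237795e-12 /s
SA = lambda * N_A / M
SA = 3.237795e-12 * 6.022e23 / 63
SA = 3.0949e+10 Bq/g

3.0949e+10


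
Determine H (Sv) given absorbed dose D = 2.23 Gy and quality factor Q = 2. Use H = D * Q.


H = D * Q
H = 2.23 * 2
H = 4.4600 Sv

4.4600


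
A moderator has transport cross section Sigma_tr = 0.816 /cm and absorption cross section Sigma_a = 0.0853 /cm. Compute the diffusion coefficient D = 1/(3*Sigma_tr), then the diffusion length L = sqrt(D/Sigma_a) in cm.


D = 1 / (3 * Sigma_tr) = 1 / (3 * 0.816) = 0.4084967 cm
L = sqrt(D / Sigma_a)
L = sqrt(0.4084967 / 0.0853)
L = 2.1884 cm

2.1884


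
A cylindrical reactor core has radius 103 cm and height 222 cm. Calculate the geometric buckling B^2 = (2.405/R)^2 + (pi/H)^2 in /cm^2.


B^2 = (2.405/R)^2 + (pi/H)^2
B^2 = (2.405/103)^2 + (pi/222)^2
B^2 = 7.4546e-04 /cm^2

7.4546e-04


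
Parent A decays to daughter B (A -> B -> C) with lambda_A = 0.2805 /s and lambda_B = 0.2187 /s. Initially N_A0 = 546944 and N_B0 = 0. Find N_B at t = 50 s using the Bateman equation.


N_B(t) = lambda_A * N_A0 / (lambda_B - lambda_A) * [exp(-lambda_A*t) - exp(-lambda_B*t)]
exp(-0.2805*50) = 8.109982e-07; exp(-0.2187*50) = 1.782337e-05
N_B = 0.2805 * 546944 / (0.2187 - 0.2805) * (8.109982e-07 - 1.782337e-05)
N_B = 42.233

42.233


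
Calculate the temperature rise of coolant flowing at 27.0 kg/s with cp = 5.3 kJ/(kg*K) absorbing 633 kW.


dT = Q / (m_dot * cp)
dT = 633 / (27.0 * 5.3)
dT = 4.4235 C

4.4235


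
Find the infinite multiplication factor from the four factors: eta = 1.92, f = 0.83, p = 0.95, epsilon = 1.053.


k_inf = eta * f * p * epsilon
k_inf = 1.92 * 0.83 * 0.95 * 1.053
k_inf = 1.5942

1.5942


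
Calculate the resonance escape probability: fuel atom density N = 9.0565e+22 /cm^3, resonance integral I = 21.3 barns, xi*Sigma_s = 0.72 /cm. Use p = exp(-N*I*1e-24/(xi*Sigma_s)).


p = exp(-N * I * 1e-24 / (xi*Sigma_s))
p = exp(-9.0565e+22 * 21.3 * 1e-24 / 0.72)
p = 0.068617

0.068617


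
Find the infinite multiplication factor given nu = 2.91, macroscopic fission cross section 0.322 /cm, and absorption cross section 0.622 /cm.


k_inf = nu * Sigma_f / Sigma_a
k_inf = 2.91 * 0.322 / 0.622
k_inf = 1.5065

1.5065


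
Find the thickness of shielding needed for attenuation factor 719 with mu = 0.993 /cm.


x = ln(factor) / mu
x = ln(719) / 0.993
x = 6.6242 cm

6.6242


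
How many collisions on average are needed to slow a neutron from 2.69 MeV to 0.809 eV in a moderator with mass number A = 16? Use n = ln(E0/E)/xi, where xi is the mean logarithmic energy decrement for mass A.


xi = 1 + (A-1)^2/(2A)*ln((A-1)/(A+1)) = 0.1199467 (for A = 16)
n = ln(E0/E) / xi
n = ln(2.69e6 / 0.809) / 0.1199467
n = ln(3.325093e+06) / 0.1199467 = 125.20

125.20


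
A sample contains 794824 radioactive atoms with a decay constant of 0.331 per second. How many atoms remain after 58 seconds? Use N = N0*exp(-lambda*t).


N = N0 * exp(-lambda * t)
N = 794824 * exp(-0.331 * 58)
N = 0.0036533

0.0036533


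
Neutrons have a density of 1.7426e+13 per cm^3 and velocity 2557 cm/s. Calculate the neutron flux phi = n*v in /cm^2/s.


phi = n * v
phi = 1.7426e+13 * 2557
phi = 4.4558e+16 /cm^2/s

4.4558e+16


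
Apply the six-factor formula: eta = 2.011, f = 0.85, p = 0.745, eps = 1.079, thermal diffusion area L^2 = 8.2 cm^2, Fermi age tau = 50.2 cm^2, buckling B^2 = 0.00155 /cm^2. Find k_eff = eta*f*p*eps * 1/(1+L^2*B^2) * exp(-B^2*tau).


k_inf = eta*f*p*eps = 2.011*0.85*0.745*1.079 = 1.374070
P_TNL = 1/(1 + L^2*B^2) = 1/(1 + 8.2*0.00155) = 0.9874495
P_FNL = exp(-B^2*tau) = exp(-0.00155*50.2) = 0.9251402
k_eff = k_inf * P_TNL * P_FNL = 1.374070 * 0.9874495 * 0.9251402
k_eff = 1.2553

1.2553


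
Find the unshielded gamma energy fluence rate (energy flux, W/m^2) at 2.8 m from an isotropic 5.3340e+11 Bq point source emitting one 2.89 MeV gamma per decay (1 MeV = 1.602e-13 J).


psi = A * E * 1.602e-13 / (4*pi*r^2)
psi = 5.3340e+11 * 2.89 * 1.602e-13 / (4*pi*2.8^2)
psi = 0.0025066 W/m^2

0.0025066


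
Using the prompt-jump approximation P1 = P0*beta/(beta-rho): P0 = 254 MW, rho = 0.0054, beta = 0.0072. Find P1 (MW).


P1/P0 = beta / (beta - rho)
P1/P0 = 0.0072 / (0.0072 - 0.0054) = 4.000000
P1 = 254 * 4.000000 = 1016.0 MW

1016.0


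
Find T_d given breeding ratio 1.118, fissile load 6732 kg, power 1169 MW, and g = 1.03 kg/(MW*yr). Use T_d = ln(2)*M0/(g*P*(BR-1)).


Breeding gain G = BR - 1 = 1.118 - 1 = 0.118
Fissile production rate = g * P * G = 1.03 * 1169 * 0.118 = 142.08026 kg/yr
T_d = ln(2) * M0 / (g * P * G)
T_d = ln(2) * 6732 / 142.08026 = 32.842 yr

32.842


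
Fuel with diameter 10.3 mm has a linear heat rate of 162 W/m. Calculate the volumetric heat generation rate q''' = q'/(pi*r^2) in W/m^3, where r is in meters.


r = D / 2 / 1000 = 10.3 / 2 / 1000 = 0.00515 m
q''' = q' / (pi * r^2)
q''' = 162 / (pi * 0.00515^2)
q''' = 1.9442e+06 W/m^3

1.9442e+06


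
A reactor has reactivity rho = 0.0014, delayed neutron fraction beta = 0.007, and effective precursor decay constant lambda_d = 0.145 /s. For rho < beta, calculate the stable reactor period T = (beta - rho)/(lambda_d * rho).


T = (beta - rho) / (lambda_d * rho)
T = (0.007 - 0.0014) / (0.145 * 0.0014)
T = 27.586 s

27.586


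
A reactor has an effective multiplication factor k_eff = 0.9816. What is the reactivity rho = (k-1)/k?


rho = (k_eff - 1) / k_eff
rho = (0.9816 - 1) / 0.9816
rho = -0.018745

-0.018745


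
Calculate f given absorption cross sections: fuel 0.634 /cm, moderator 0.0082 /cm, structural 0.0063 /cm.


f = Sigma_a_fuel / (Sigma_a_fuel + Sigma_a_mod + Sigma_a_other)
f = 0.634 / (0.634 + 0.0082 + 0.0063)
f = 0.97764

0.97764


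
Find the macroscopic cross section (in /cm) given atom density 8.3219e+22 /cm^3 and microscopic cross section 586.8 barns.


Sigma = N * sigma_barns * 1e-24
Sigma = 8.3219e+22 * 586.8 * 1e-24
Sigma = 48.833 /cm

48.833


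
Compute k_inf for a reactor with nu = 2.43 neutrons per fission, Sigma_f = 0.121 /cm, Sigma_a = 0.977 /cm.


k_inf = nu * Sigma_f / Sigma_a
k_inf = 2.43 * 0.121 / 0.977
k_inf = 0.30095

0.30095


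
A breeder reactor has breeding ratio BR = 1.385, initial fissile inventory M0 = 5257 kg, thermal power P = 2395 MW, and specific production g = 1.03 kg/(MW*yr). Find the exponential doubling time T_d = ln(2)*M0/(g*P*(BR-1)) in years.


Breeding gain G = BR - 1 = 1.385 - 1 = 0.385
Fissile production rate = g * P * G = 1.03 * 2395 * 0.385 = 949.73725 kg/yr
T_d = ln(2) * M0 / (g * P * G)
T_d = ln(2) * 5257 / 949.73725 = 3.8367 yr

3.8367


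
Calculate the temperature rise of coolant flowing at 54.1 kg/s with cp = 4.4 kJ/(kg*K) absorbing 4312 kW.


dT = Q / (m_dot * cp)
dT = 4312 / (54.1 * 4.4)
dT = 18.115 C

18.115


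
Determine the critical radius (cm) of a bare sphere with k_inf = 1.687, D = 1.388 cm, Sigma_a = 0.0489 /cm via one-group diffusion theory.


L^2 = D / Sigma_a = 1.388 / 0.0489 = 28.38446 cm^2
B_m^2 = (k_inf - 1) / L^2 = (1.687 - 1) / 28.38446 = 0.02420338 /cm^2
For a bare sphere: B_g = pi/R, so R_c = pi / sqrt(B_m^2)
R_c = pi / sqrt(0.02420338) = 20.194 cm

20.194


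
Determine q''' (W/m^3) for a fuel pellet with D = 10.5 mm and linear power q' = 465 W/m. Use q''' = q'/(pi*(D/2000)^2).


r = D / 2 / 1000 = 10.5 / 2 / 1000 = 0.00525 m
q''' = q' / (pi * r^2)
q''' = 465 / (pi * 0.00525^2)
q''' = 5.3701e+06 W/m^3

5.3701e+06


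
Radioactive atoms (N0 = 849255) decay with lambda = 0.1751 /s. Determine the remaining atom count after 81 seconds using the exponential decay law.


N = N0 * exp(-lambda * t)
N = 849255 * exp(-0.1751 * 81)
N = 0.58803

0.58803


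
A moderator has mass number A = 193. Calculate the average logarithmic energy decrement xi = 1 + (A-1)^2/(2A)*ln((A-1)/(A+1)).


xi = 1 + (A-1)^2/(2A) * ln((A-1)/(A+1))
xi = 1 + (193-1)^2/(2*193) * ln((193-1)/(193 +1))
xi = 0.010327

0.010327


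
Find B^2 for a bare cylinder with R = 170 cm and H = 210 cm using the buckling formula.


B^2 = (2.405/R)^2 + (pi/H)^2
B^2 = (2.405/170)^2 + (pi/210)^2
B^2 = 4.2394e-04 /cm^2

4.2394e-04


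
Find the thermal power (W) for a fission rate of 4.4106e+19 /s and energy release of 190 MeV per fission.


P = fission_rate * E_MeV * 1.602e-13
P = 4.4106e+19 * 190 * 1.602e-13
P = 1.3425e+09 W

1.3425e+09


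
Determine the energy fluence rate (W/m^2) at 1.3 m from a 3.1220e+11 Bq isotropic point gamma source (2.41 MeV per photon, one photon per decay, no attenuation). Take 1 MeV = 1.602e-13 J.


psi = A * E * 1.602e-13 / (4*pi*r^2)
psi = 3.1220e+11 * 2.41 * 1.602e-13 / (4*pi*1.3^2)
psi = 0.0056757 W/m^2

0.0056757


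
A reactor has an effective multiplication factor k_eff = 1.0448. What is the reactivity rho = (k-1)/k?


rho = (k_eff - 1) / k_eff
rho = (1.0448 - 1) / 1.0448
rho = 0.042879

0.042879


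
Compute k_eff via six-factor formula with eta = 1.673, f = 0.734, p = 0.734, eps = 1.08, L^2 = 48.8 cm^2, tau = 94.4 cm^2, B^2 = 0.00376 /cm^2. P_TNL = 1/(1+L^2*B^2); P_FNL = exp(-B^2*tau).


k_inf = eta*f*p*eps = 1.673*0.734*0.734*1.08 = 0.9734459
P_TNL = 1/(1 + L^2*B^2) = 1/(1 + 48.8*0.00376) = 0.8449600
P_FNL = exp(-B^2*tau) = exp(-0.00376*94.4) = 0.7012127
k_eff = k_inf * P_TNL * P_FNL = 0.9734459 * 0.8449600 * 0.7012127
k_eff = 0.57676

0.57676


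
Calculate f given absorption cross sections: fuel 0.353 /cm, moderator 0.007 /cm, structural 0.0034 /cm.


f = Sigma_a_fuel / (Sigma_a_fuel + Sigma_a_mod + Sigma_a_other)
f = 0.353 / (0.353 + 0.007 + 0.0034)
f = 0.97138

0.97138


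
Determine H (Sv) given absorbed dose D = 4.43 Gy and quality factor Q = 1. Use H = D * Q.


H = D * Q
H = 4.43 * 1
H = 4.4300 Sv

4.4300


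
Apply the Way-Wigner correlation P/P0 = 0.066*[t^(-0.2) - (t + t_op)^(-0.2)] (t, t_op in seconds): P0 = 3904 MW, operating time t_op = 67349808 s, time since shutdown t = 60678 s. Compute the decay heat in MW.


P/P0 = 0.066 * [t^(-0.2) - (t + t_op)^(-0.2)]
P/P0 = 0.066 * [60678^(-0.2) - (60678 + 67349808)^(-0.2)]
P/P0 = 0.066 * [0.1105080 - 0.02718032] = 0.005499627
P = 3904 * 0.005499627 = 21.471 MW

21.471


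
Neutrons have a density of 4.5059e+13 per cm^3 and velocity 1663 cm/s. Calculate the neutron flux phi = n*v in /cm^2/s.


phi = n * v
phi = 4.5059e+13 * 1663
phi = 7.4933e+16 /cm^2/s

7.4933e+16


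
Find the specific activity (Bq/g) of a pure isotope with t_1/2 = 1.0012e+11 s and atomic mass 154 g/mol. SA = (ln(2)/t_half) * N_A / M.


lambda = ln(2) / t_half = ln(2) / 1.0012e+11 = 6.923164e-12 /s
SA = lambda * N_A / M
SA = 6.923164e-12 * 6.022e23 / 154
SA = 2.7072e+10 Bq/g

2.7072e+10


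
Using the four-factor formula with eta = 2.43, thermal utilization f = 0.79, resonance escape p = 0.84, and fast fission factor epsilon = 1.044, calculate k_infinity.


k_inf = eta * f * p * epsilon
k_inf = 2.43 * 0.79 * 0.84 * 1.044
k_inf = 1.6835

1.6835


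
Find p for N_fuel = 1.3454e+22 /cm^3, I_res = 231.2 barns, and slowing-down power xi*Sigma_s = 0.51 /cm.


p = exp(-N * I * 1e-24 / (xi*Sigma_s))
p = exp(-1.3454e+22 * 231.2 * 1e-24 / 0.51)
p = 0.0022448

0.0022448


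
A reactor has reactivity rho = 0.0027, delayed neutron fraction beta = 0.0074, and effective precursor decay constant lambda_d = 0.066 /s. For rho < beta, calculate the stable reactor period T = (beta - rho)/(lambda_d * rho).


T = (beta - rho) / (lambda_d * rho)
T = (0.0074 - 0.0027) / (0.066 * 0.0027)
T = 26.375 s

26.375


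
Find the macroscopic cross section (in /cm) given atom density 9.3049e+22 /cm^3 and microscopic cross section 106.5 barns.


Sigma = N * sigma_barns * 1e-24
Sigma = 9.3049e+22 * 106.5 * 1e-24
Sigma = 9.9097 /cm

9.9097


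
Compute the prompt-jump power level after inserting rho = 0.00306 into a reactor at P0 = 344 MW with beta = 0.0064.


P1/P0 = beta / (beta - rho)
P1/P0 = 0.0064 / (0.0064 - 0.00306) = 1.916168
P1 = 344 * 1.916168 = 659.16 MW

659.16


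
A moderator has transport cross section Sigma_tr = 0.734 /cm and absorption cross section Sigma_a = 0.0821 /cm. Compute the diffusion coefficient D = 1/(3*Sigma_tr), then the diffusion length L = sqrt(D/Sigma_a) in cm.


D = 1 / (3 * Sigma_tr) = 1 / (3 * 0.734) = 0.4541326 cm
L = sqrt(D / Sigma_a)
L = sqrt(0.4541326 / 0.0821)
L = 2.3519 cm

2.3519


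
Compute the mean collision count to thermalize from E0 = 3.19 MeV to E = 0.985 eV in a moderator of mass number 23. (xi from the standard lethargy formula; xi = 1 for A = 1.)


xi = 1 + (A-1)^2/(2A)*ln((A-1)/(A+1)) = 0.08448899 (for A = 23)
n = ln(E0/E) / xi
n = ln(3.19e6 / 0.985) / 0.08448899
n = ln(3.238579e+06) / 0.08448899 = 177.43

177.43


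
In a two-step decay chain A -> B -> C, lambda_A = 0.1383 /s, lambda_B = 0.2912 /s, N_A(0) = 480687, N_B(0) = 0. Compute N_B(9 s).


N_B(t) = lambda_A * N_A0 / (lambda_B - lambda_A) * [exp(-lambda_A*t) - exp(-lambda_B*t)]
exp(-0.1383*9) = 0.2880273; exp(-0.2912*9) = 0.07274464
N_B = 0.1383 * 480687 / (0.2912 - 0.1383) * (0.2880273 - 0.07274464)
N_B = 93602

93602


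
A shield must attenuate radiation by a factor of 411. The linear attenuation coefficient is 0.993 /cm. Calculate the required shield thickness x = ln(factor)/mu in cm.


x = ln(factor) / mu
x = ln(411) / 0.993
x = 6.0610 cm

6.0610


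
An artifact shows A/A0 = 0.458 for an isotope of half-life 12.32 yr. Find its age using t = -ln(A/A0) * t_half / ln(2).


lambda = ln(2) / t_half = ln(2) / 12.32 = 0.05626195 /yr
t = -ln(A/A0) / lambda
t = -ln(0.458) / 0.05626195
t = 13.879 yr

13.879
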